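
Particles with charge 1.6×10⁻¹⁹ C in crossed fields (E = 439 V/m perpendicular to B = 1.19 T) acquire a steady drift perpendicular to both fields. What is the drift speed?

The steady drift has the magnetic force balancing the electric force, so v_d = E/B.
v_d = 439/1.19 = 369 m/s.

v_d ≈ 369 m/s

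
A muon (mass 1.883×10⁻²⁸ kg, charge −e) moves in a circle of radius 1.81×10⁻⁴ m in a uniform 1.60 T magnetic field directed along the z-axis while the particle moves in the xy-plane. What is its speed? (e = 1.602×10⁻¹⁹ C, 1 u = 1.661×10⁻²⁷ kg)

v ≈ 2.46×10⁵ m/s

From |q|vB = mv²/r, v = |q|Br/m.
v = (1.602×10⁻¹⁹)(1.60)(1.81×10⁻⁴)/1.883×10⁻²⁸ ≈ 2.46×10⁵ m/s.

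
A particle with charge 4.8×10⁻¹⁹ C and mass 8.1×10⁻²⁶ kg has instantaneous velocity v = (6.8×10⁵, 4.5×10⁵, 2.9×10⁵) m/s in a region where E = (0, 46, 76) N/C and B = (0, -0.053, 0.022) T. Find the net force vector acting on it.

v×B = (2.53×10⁴, -1.50×10⁴, -3.60×10⁴) N/C.
E + v×B = (2.53×10⁴, -1.49×10⁴, -3.60×10⁴) N/C.
F = q(E + v×B) = (4.8×10⁻¹⁹ C)·(2.53×10⁴, -1.49×10⁴, -3.60×10⁴) = (1.21×10⁻¹⁴, -7.16×10⁻¹⁵, -1.73×10⁻¹⁴) N.

F ≈ (1.21×10⁻¹⁴, -7.16×10⁻¹⁵, -1.73×10⁻¹⁴) N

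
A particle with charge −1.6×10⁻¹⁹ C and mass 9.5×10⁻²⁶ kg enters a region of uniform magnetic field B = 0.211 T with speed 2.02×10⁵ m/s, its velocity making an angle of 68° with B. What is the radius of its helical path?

r ≈ 0.527 m

v⊥ = v sinθ = 2.02×10⁵·sin68° ≈ 1.873×10⁵ m/s.
r = m v⊥/(|q|B) = (9.5×10⁻²⁶)(1.873×10⁵)/((1.6×10⁻¹⁹)(0.211)) ≈ 0.527 m.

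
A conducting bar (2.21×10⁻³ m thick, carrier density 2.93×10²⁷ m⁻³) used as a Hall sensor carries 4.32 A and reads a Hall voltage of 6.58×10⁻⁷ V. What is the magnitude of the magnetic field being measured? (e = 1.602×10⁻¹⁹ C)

From V_H = IB/(n e t), B = V_H n e t / I.
B = (6.58×10⁻⁷)(2.93×10²⁷)(1.602×10⁻¹⁹)(2.21×10⁻³)/4.32 ≈ 0.158 T.

B ≈ 0.158 T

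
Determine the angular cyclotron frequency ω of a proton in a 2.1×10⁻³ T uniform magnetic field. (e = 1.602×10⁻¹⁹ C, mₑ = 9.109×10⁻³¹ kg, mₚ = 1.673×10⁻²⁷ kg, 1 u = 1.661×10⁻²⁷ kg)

ω ≈ 2.0×10⁵ rad/s

ω = |q|B/m.
ω = (1.602×10⁻¹⁹)(2.1×10⁻³)/1.673×10⁻²⁷ ≈ 2.0×10⁵ rad/s.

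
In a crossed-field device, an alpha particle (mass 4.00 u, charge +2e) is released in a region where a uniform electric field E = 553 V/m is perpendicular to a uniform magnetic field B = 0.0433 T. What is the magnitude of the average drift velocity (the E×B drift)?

v_d ≈ 1.28×10⁴ m/s

The steady drift has the magnetic force balancing the electric force, so v_d = E/B.
v_d = 553/0.0433 = 1.28×10⁴ m/s.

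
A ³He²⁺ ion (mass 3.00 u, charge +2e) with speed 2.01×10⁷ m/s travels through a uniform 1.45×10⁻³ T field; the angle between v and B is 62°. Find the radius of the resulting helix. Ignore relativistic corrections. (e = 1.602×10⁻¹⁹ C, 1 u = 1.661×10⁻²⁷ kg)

v⊥ = v sinθ = 2.01×10⁷·sin62° ≈ 1.775×10⁷ m/s.
r = m v⊥/(|q|B) = (4.983×10⁻²⁷)(1.775×10⁷)/((3.204×10⁻¹⁹)(1.45×10⁻³)) ≈ 190 m.

r ≈ 190 m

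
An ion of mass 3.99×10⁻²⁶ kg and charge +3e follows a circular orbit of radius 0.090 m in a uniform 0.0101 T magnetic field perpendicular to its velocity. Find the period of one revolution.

The cyclotron period depends only on m, q, B: T = 2πm/(|q|B).
T = 2π(3.99×10⁻²⁶)/((4.806×10⁻¹⁹)(0.0101)) ≈ 5.16×10⁻⁵ s.

T ≈ 5.16×10⁻⁵ s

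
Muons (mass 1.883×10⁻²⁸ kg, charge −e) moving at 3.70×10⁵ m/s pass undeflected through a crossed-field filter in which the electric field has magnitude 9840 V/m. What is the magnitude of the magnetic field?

B = 0.0266 T

Balance of forces in the selector: qE = qvB ⇒ B = E/v.
B = 9840/3.70×10⁵ = 0.0266 T.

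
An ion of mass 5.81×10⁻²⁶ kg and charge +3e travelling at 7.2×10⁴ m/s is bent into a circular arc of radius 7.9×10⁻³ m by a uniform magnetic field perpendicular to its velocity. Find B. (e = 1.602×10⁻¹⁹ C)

From |q|vB = mv²/r, B = mv/(|q|r).
B = (5.81×10⁻²⁶)(7.2×10⁴)/((4.806×10⁻¹⁹)(7.9×10⁻³)) ≈ 1.1 T.

B ≈ 1.1 T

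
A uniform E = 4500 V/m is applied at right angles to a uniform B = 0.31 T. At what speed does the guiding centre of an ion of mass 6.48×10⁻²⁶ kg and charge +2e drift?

The steady drift has the magnetic force balancing the electric force, so v_d = E/B.
v_d = 4500/0.31 = 1.5×10⁴ m/s.

v_d ≈ 1.5×10⁴ m/s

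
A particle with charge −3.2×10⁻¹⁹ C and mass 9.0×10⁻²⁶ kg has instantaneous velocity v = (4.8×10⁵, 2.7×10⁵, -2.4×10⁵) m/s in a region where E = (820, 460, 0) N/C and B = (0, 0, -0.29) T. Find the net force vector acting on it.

F ≈ (2.48×10⁻¹⁴, -4.47×10⁻¹⁴, 0) N

v×B = (-7.83×10⁴, 1.39×10⁵, 0) N/C.
E + v×B = (-7.75×10⁴, 1.40×10⁵, 0) N/C.
F = q(E + v×B) = (−3.2×10⁻¹⁹ C)·(-7.75×10⁴, 1.40×10⁵, 0) = (2.48×10⁻¹⁴, -4.47×10⁻¹⁴, 0) N.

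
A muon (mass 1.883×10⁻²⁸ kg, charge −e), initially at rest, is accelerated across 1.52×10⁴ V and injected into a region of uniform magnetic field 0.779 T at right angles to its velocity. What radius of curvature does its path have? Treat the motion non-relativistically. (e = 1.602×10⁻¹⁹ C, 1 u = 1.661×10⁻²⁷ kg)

r ≈ 7.67×10⁻³ m

Acceleration: |q|V = ½mv² ⇒ v = √(2|q|V/m) = √(2·1.602×10⁻¹⁹·1.52×10⁴/1.883×10⁻²⁸) ≈ 5.086×10⁶ m/s.
In the field: r = mv/(|q|B) = (1.883×10⁻²⁸)(5.086×10⁶)/((1.602×10⁻¹⁹)(0.779)) ≈ 7.67×10⁻³ m.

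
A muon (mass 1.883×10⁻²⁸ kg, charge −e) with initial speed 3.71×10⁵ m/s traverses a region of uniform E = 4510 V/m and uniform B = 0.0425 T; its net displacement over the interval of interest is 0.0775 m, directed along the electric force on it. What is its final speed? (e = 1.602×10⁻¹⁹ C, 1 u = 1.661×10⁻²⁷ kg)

v_f ≈ 8.56×10⁵ m/s

B does no work; ΔKE = |q|E d.
½mv_f² = ½mv₀² + |q|Ed = ½(1.883×10⁻²⁸)(3.71×10⁵)² + (1.602×10⁻¹⁹)(4510)(0.0775) ≈ 1.296×10⁻¹⁷ J + 5.599×10⁻¹⁷ J ≈ 6.895×10⁻¹⁷ J.
v_f = √(2·6.895×10⁻¹⁷/1.883×10⁻²⁸) ≈ 8.56×10⁵ m/s.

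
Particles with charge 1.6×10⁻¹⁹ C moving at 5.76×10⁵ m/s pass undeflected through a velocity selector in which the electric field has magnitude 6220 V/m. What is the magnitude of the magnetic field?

B = 0.0108 T

Balance of forces in the selector: qE = qvB ⇒ B = E/v.
B = 6220/5.76×10⁵ = 0.0108 T.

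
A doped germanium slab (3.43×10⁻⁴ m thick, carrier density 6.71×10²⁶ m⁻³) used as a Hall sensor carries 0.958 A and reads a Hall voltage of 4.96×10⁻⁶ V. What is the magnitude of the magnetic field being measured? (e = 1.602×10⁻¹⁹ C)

From V_H = IB/(n e t), B = V_H n e t / I.
B = (4.96×10⁻⁶)(6.71×10²⁶)(1.602×10⁻¹⁹)(3.43×10⁻⁴)/0.958 ≈ 0.191 T.

B ≈ 0.191 T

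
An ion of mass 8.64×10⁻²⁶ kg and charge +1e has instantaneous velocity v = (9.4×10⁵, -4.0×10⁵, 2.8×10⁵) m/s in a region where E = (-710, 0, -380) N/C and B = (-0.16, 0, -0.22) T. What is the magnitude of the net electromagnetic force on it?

|F| ≈ 3.12×10⁻¹⁴ N

v×B = (8.80×10⁴, 1.62×10⁵, -6.40×10⁴) N/C.
E + v×B = (8.73×10⁴, 1.62×10⁵, -6.44×10⁴) N/C.
F = q(E + v×B) = (1.602×10⁻¹⁹ C)·(8.73×10⁴, 1.62×10⁵, -6.44×10⁴) = (1.40×10⁻¹⁴, 2.60×10⁻¹⁴, -1.03×10⁻¹⁴) N.
|F| = 3.12×10⁻¹⁴ N.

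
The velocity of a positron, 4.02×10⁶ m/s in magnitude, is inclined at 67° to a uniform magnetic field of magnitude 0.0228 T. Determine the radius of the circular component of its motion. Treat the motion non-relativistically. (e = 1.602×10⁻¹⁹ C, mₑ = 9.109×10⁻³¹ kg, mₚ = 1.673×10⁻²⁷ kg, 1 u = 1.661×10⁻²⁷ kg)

v⊥ = v sinθ = 4.02×10⁶·sin67° ≈ 3.700×10⁶ m/s.
r = m v⊥/(|q|B) = (9.109×10⁻³¹)(3.700×10⁶)/((1.602×10⁻¹⁹)(0.0228)) ≈ 9.23×10⁻⁴ m.

r ≈ 9.23×10⁻⁴ m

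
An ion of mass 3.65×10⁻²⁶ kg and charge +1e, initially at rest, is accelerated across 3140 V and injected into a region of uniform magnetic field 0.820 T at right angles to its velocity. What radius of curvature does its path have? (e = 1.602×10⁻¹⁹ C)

r ≈ 0.0461 m

Acceleration: |q|V = ½mv² ⇒ v = √(2|q|V/m) = √(2·1.602×10⁻¹⁹·3140/3.65×10⁻²⁶) ≈ 1.660×10⁵ m/s.
In the field: r = mv/(|q|B) = (3.65×10⁻²⁶)(1.660×10⁵)/((1.602×10⁻¹⁹)(0.820)) ≈ 0.0461 m.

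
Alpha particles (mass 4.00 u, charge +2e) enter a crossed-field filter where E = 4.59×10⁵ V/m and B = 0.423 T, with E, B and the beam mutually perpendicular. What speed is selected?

Straight-line motion ⇒ electric and magnetic forces cancel, so E = vB.
v = E/B = 4.59×10⁵/0.423 = 1.09×10⁶ m/s.

v = 1.09×10⁶ m/s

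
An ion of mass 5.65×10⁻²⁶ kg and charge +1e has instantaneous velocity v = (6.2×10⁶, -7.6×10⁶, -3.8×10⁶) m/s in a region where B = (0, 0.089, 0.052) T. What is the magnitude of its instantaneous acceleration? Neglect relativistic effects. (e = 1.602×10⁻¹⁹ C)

|a| ≈ 1.82×10¹² m/s²

v×B = (-5.70×10⁴, -3.22×10⁵, 5.52×10⁵) N/C.
F = q v×B = (1.602×10⁻¹⁹ C)·(-5.70×10⁴, -3.22×10⁵, 5.52×10⁵) = (-9.13×10⁻¹⁵, -5.16×10⁻¹⁴, 8.84×10⁻¹⁴) N.
|a| = |F|/m = 1.028×10⁻¹³/5.65×10⁻²⁶ ≈ 1.82×10¹² m/s².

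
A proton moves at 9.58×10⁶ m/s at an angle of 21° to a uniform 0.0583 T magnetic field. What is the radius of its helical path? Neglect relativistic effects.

v⊥ = v sinθ = 9.58×10⁶·sin21° ≈ 3.433×10⁶ m/s.
r = m v⊥/(|q|B) = (1.673×10⁻²⁷)(3.433×10⁶)/((1.602×10⁻¹⁹)(0.0583)) ≈ 0.615 m.

r ≈ 0.615 m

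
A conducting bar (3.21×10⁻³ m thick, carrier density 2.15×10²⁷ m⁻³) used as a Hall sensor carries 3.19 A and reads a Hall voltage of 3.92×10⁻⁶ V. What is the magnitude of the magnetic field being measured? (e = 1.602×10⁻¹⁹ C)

From V_H = IB/(n e t), B = V_H n e t / I.
B = (3.92×10⁻⁶)(2.15×10²⁷)(1.602×10⁻¹⁹)(3.21×10⁻³)/3.19 ≈ 1.36 T.

B ≈ 1.36 T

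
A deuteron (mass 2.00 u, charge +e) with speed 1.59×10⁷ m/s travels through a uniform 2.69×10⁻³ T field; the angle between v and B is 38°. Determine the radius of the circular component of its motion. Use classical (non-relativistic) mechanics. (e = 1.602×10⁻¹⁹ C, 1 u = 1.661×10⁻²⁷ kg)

v⊥ = v sinθ = 1.59×10⁷·sin38° ≈ 9.789×10⁶ m/s.
r = m v⊥/(|q|B) = (3.322×10⁻²⁷)(9.789×10⁶)/((1.602×10⁻¹⁹)(2.69×10⁻³)) ≈ 75.5 m.

r ≈ 75.5 m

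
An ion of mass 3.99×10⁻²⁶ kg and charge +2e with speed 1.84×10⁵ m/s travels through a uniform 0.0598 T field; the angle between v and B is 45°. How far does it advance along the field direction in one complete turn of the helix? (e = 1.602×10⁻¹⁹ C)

p ≈ 1.70 m

v∥ = v cosθ = 1.84×10⁵·cos45° ≈ 1.301×10⁵ m/s.
T = 2πm/(|q|B) = 2π(3.99×10⁻²⁶)/((3.204×10⁻¹⁹)(0.0598)) ≈ 1.308×10⁻⁵ s.
pitch = v∥ T = (1.301×10⁵)(1.308×10⁻⁵) ≈ 1.70 m.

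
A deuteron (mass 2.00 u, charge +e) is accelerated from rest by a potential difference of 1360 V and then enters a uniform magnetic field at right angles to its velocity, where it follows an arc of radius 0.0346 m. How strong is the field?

v = √(2|q|V/m) = √(2·1.602×10⁻¹⁹·1360/3.322×10⁻²⁷) ≈ 3.622×10⁵ m/s.
B = mv/(|q|r) = (3.322×10⁻²⁷)(3.622×10⁵)/((1.602×10⁻¹⁹)(0.0346)) ≈ 0.217 T.

B ≈ 0.217 T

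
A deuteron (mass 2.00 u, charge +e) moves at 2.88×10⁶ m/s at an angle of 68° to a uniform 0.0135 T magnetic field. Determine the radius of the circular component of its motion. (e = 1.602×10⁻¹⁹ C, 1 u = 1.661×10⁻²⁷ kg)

v⊥ = v sinθ = 2.88×10⁶·sin68° ≈ 2.670×10⁶ m/s.
r = m v⊥/(|q|B) = (3.322×10⁻²⁷)(2.670×10⁶)/((1.602×10⁻¹⁹)(0.0135)) ≈ 4.10 m.

r ≈ 4.10 m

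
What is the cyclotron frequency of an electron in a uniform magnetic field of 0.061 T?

f ≈ 1.7×10⁹ Hz

f = |q|B/(2πm).
f = (1.602×10⁻¹⁹)(0.061)/(2π·9.109×10⁻³¹) ≈ 1.7×10⁹ Hz.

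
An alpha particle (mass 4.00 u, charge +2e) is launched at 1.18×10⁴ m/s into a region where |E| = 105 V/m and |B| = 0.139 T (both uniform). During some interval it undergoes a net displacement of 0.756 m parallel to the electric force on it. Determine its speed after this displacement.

B does no work; ΔKE = |q|E d.
½mv_f² = ½mv₀² + |q|Ed = ½(6.644×10⁻²⁷)(1.18×10⁴)² + (3.204×10⁻¹⁹)(105)(0.756) ≈ 4.626×10⁻¹⁹ J + 2.543×10⁻¹⁷ J ≈ 2.590×10⁻¹⁷ J.
v_f = √(2·2.590×10⁻¹⁷/6.644×10⁻²⁷) ≈ 8.83×10⁴ m/s.

v_f ≈ 8.83×10⁴ m/s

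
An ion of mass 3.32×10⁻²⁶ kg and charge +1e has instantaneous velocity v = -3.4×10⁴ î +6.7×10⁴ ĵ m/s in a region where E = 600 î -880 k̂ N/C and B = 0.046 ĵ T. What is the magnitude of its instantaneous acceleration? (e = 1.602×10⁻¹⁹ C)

v×B = (0, 0, -1560) N/C.
E + v×B = (600, 0, -2440) N/C.
F = q(E + v×B) = (1.602×10⁻¹⁹ C)·(600, 0, -2440) = (9.61×10⁻¹⁷, 0, -3.92×10⁻¹⁶) N.
|a| = |F|/m = 4.032×10⁻¹⁶/3.32×10⁻²⁶ ≈ 1.21×10¹⁰ m/s².

|a| ≈ 1.21×10¹⁰ m/s²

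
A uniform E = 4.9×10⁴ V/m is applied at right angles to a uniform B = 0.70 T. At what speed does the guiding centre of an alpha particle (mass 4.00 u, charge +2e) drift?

In crossed fields the guiding centre drifts at v_d = |E×B|/B² = E/B, independent of charge and mass.
v_d = 4.9×10⁴/0.70 = 7.0×10⁴ m/s.

v_d ≈ 7.0×10⁴ m/s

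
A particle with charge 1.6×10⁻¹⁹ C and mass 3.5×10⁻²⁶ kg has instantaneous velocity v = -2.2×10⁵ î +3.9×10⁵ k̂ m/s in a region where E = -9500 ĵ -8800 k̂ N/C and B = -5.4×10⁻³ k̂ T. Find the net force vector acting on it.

v×B = (0, -1190, 0) N/C.
E + v×B = (0, -1.07×10⁴, -8800) N/C.
F = q(E + v×B) = (1.6×10⁻¹⁹ C)·(0, -1.07×10⁴, -8800) = (0, -1.71×10⁻¹⁵, -1.41×10⁻¹⁵) N.

F ≈ (0, -1.71×10⁻¹⁵, -1.41×10⁻¹⁵) N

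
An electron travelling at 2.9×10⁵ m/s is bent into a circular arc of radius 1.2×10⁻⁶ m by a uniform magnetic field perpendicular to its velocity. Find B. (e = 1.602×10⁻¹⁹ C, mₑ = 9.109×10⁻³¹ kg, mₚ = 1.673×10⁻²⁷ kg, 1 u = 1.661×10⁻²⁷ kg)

B ≈ 1.4 T

From |q|vB = mv²/r, B = mv/(|q|r).
B = (9.109×10⁻³¹)(2.9×10⁵)/((1.602×10⁻¹⁹)(1.2×10⁻⁶)) ≈ 1.4 T.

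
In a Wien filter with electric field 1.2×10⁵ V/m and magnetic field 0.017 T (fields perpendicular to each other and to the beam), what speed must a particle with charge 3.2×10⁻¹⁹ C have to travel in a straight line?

Straight-line motion ⇒ electric and magnetic forces cancel, so E = vB.
v = E/B = 1.2×10⁵/0.017 = 7.1×10⁶ m/s.
The result is independent of the particle's charge and mass.

v = 7.1×10⁶ m/s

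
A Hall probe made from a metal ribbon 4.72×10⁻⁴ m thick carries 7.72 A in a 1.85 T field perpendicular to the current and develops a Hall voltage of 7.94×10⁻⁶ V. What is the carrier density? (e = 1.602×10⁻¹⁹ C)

From V_H = IB/(n e t), n = IB/(V_H e t).
n = (7.72)(1.85)/((7.94×10⁻⁶)(1.602×10⁻¹⁹)(4.72×10⁻⁴)) ≈ 2.38×10²⁸ m⁻³.

n ≈ 2.38×10²⁸ m⁻³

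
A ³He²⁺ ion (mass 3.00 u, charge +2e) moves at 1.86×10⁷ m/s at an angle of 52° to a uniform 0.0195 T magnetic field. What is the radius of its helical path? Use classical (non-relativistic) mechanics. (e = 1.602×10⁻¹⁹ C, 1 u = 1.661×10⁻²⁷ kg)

v⊥ = v sinθ = 1.86×10⁷·sin52° ≈ 1.466×10⁷ m/s.
r = m v⊥/(|q|B) = (4.983×10⁻²⁷)(1.466×10⁷)/((3.204×10⁻¹⁹)(0.0195)) ≈ 11.7 m.

r ≈ 11.7 m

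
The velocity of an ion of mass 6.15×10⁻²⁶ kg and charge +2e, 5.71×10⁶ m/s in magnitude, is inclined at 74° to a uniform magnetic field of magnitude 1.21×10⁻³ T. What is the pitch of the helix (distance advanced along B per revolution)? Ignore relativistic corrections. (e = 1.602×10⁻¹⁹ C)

v∥ = v cosθ = 5.71×10⁶·cos74° ≈ 1.574×10⁶ m/s.
T = 2πm/(|q|B) = 2π(6.15×10⁻²⁶)/((3.204×10⁻¹⁹)(1.21×10⁻³)) ≈ 9.967×10⁻⁴ s.
pitch = v∥ T = (1.574×10⁶)(9.967×10⁻⁴) ≈ 1570 m.

p ≈ 1570 m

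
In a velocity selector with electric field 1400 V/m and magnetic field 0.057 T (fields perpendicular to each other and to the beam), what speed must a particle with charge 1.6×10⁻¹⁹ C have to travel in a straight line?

Zero net Lorentz force requires |qE| = |q v×B|, i.e. E = vB.
v = E/B = 1400/0.057 = 2.5×10⁴ m/s.

v = 2.5×10⁴ m/s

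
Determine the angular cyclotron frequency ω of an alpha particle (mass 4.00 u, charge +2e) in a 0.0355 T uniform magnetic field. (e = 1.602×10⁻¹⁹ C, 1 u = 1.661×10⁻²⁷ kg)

ω ≈ 1.71×10⁶ rad/s

ω = |q|B/m.
ω = (3.204×10⁻¹⁹)(0.0355)/6.644×10⁻²⁷ ≈ 1.71×10⁶ rad/s.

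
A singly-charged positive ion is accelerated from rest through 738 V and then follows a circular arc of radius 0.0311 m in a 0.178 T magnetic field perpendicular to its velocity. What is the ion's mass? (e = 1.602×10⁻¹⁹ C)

Combine |q|V = ½mv² and r = mv/(|q|B): eliminate v to get m = qB²r²/(2V).
m = (1.602×10⁻¹⁹)(0.178)²(0.0311)²/(2·738) ≈ 3.33×10⁻²⁷ kg.

m ≈ 3.33×10⁻²⁷ kg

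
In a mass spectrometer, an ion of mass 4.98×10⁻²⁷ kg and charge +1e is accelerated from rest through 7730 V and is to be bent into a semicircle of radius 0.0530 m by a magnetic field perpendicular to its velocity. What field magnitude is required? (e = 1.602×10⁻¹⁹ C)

B ≈ 0.414 T

v = √(2|q|V/m) = √(2·1.602×10⁻¹⁹·7730/4.98×10⁻²⁷) ≈ 7.052×10⁵ m/s.
B = mv/(|q|r) = (4.98×10⁻²⁷)(7.052×10⁵)/((1.602×10⁻¹⁹)(0.0530)) ≈ 0.414 T.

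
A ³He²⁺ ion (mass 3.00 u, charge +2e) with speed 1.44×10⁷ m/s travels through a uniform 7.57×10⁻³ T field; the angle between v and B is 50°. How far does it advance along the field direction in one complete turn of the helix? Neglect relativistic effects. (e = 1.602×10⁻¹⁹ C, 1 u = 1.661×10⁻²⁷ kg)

p ≈ 119 m

v∥ = v cosθ = 1.44×10⁷·cos50° ≈ 9.256×10⁶ m/s.
T = 2πm/(|q|B) = 2π(4.983×10⁻²⁷)/((3.204×10⁻¹⁹)(7.57×10⁻³)) ≈ 1.291×10⁻⁵ s.
pitch = v∥ T = (9.256×10⁶)(1.291×10⁻⁵) ≈ 119 m.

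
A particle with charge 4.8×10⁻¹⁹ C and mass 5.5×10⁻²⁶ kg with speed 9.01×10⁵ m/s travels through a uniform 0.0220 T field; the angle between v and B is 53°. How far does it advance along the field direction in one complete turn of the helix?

p ≈ 17.7 m

v∥ = v cosθ = 9.01×10⁵·cos53° ≈ 5.422×10⁵ m/s.
T = 2πm/(|q|B) = 2π(5.5×10⁻²⁶)/((4.8×10⁻¹⁹)(0.0220)) ≈ 3.272×10⁻⁵ s.
pitch = v∥ T = (5.422×10⁵)(3.272×10⁻⁵) ≈ 17.7 m.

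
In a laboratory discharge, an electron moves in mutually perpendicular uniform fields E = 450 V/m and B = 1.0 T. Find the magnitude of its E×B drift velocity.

v_d ≈ 450 m/s

In crossed fields the guiding centre drifts at v_d = |E×B|/B² = E/B, independent of charge and mass.
v_d = 450/1.0 = 450 m/s.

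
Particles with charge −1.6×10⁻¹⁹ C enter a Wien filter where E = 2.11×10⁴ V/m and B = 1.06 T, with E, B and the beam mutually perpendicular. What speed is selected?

Zero net Lorentz force requires |qE| = |q v×B|, i.e. E = vB.
v = E/B = 2.11×10⁴/1.06 = 1.99×10⁴ m/s.

v = 1.99×10⁴ m/s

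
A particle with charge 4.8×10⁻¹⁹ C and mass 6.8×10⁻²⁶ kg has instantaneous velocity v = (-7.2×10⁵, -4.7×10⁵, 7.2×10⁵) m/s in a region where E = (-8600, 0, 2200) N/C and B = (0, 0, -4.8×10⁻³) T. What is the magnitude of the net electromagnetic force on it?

|F| ≈ 3.62×10⁻¹⁵ N

v×B = (2260, -3460, 0) N/C.
E + v×B = (-6340, -3460, 2200) N/C.
F = q(E + v×B) = (4.8×10⁻¹⁹ C)·(-6340, -3460, 2200) = (-3.05×10⁻¹⁵, -1.66×10⁻¹⁵, 1.06×10⁻¹⁵) N.
|F| = 3.62×10⁻¹⁵ N.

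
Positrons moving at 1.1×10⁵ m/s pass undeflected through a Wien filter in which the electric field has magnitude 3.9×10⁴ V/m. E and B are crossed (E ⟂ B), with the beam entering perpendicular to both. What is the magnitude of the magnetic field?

Balance of forces in the selector: qE = qvB ⇒ B = E/v.
B = 3.9×10⁴/1.1×10⁵ = 0.35 T.

B = 0.35 T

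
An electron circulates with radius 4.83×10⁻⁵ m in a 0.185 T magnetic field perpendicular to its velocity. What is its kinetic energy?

v = |q|Br/m, then KE = ½mv² = (qBr)²/(2m).
v = (1.602×10⁻¹⁹)(0.185)(4.83×10⁻⁵)/9.109×10⁻³¹ ≈ 1.571×10⁶ m/s.
KE = ½(9.109×10⁻³¹)(1.571×10⁶)² ≈ 1.12×10⁻¹⁸ J = 7.02 eV.

KE ≈ 7.02 eV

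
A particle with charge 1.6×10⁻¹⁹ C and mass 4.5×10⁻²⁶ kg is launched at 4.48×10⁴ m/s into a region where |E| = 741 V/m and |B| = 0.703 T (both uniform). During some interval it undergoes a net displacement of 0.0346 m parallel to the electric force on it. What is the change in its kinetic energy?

The magnetic force is always ⟂ v and does no work; only the electric force changes KE.
ΔKE = F_E · d = |q|E d = (1.6×10⁻¹⁹)(741)(0.0346) ≈ 4.10×10⁻¹⁸ J.

ΔKE ≈ 4.10×10⁻¹⁸ J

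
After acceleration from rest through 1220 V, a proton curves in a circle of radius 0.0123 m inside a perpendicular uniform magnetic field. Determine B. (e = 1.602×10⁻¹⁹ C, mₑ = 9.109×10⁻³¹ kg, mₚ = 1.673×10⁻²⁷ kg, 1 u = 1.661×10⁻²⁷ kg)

B ≈ 0.410 T

v = √(2|q|V/m) = √(2·1.602×10⁻¹⁹·1220/1.673×10⁻²⁷) ≈ 4.834×10⁵ m/s.
B = mv/(|q|r) = (1.673×10⁻²⁷)(4.834×10⁵)/((1.602×10⁻¹⁹)(0.0123)) ≈ 0.410 T.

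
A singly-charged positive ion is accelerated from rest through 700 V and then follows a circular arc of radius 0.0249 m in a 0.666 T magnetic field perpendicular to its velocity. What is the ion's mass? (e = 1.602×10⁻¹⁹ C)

Combine |q|V = ½mv² and r = mv/(|q|B): eliminate v to get m = qB²r²/(2V).
m = (1.602×10⁻¹⁹)(0.666)²(0.0249)²/(2·700) ≈ 3.15×10⁻²⁶ kg.

m ≈ 3.15×10⁻²⁶ kg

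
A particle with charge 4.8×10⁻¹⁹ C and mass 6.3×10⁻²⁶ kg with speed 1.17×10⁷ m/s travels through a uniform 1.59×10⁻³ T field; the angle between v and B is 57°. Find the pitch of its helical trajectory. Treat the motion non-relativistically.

p ≈ 3310 m

v∥ = v cosθ = 1.17×10⁷·cos57° ≈ 6.372×10⁶ m/s.
T = 2πm/(|q|B) = 2π(6.3×10⁻²⁶)/((4.8×10⁻¹⁹)(1.59×10⁻³)) ≈ 5.187×10⁻⁴ s.
pitch = v∥ T = (6.372×10⁶)(5.187×10⁻⁴) ≈ 3310 m.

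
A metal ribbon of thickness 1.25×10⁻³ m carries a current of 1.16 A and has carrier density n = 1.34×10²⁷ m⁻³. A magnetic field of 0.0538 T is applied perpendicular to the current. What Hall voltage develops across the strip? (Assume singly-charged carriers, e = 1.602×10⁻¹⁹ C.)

V_H ≈ 2.33×10⁻⁷ V

V_H = IB/(n e t).
V_H = (1.16)(0.0538)/((1.34×10²⁷)(1.602×10⁻¹⁹)(1.25×10⁻³)) ≈ 2.33×10⁻⁷ V.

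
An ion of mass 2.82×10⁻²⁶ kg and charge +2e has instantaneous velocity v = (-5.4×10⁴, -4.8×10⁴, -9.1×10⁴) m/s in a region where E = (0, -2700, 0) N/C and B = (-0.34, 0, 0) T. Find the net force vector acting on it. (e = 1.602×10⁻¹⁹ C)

v×B = (0, 3.09×10⁴, -1.63×10⁴) N/C.
E + v×B = (0, 2.82×10⁴, -1.63×10⁴) N/C.
F = q(E + v×B) = (3.204×10⁻¹⁹ C)·(0, 2.82×10⁴, -1.63×10⁴) = (0, 9.05×10⁻¹⁵, -5.23×10⁻¹⁵) N.

F ≈ (0, 9.05×10⁻¹⁵, -5.23×10⁻¹⁵) N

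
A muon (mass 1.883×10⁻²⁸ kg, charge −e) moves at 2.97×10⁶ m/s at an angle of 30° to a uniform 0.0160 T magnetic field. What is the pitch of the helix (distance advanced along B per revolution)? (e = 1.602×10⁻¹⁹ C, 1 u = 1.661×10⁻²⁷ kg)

v∥ = v cosθ = 2.97×10⁶·cos30° ≈ 2.572×10⁶ m/s.
T = 2πm/(|q|B) = 2π(1.883×10⁻²⁸)/((1.602×10⁻¹⁹)(0.0160)) ≈ 4.616×10⁻⁷ s.
pitch = v∥ T = (2.572×10⁶)(4.616×10⁻⁷) ≈ 1.19 m.

p ≈ 1.19 m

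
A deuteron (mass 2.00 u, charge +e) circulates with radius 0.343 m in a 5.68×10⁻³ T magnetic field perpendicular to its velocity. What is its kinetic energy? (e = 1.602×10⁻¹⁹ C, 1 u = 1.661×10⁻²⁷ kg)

KE ≈ 1.47×10⁻¹⁷ J

v = |q|Br/m, then KE = ½mv² = (qBr)²/(2m).
v = (1.602×10⁻¹⁹)(5.68×10⁻³)(0.343)/3.322×10⁻²⁷ ≈ 9.395×10⁴ m/s.
KE = ½(3.322×10⁻²⁷)(9.395×10⁴)² ≈ 1.47×10⁻¹⁷ J.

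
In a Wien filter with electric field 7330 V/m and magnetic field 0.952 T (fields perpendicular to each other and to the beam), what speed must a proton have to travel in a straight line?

v = 7700 m/s

Straight-line motion ⇒ electric and magnetic forces cancel, so E = vB.
v = E/B = 7330/0.952 = 7700 m/s.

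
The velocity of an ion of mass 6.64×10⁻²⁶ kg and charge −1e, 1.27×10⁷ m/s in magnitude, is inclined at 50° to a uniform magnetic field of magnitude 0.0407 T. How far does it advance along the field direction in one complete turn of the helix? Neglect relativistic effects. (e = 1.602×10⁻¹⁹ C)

v∥ = v cosθ = 1.27×10⁷·cos50° ≈ 8.163×10⁶ m/s.
T = 2πm/(|q|B) = 2π(6.64×10⁻²⁶)/((1.602×10⁻¹⁹)(0.0407)) ≈ 6.399×10⁻⁵ s.
pitch = v∥ T = (8.163×10⁶)(6.399×10⁻⁵) ≈ 522 m.

p ≈ 522 m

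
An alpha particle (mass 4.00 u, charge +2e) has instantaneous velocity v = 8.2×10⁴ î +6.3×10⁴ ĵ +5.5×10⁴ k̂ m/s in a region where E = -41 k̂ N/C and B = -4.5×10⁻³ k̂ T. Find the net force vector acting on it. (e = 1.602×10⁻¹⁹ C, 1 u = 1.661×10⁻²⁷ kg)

F ≈ (-9.08×10⁻¹⁷, 1.18×10⁻¹⁶, -1.31×10⁻¹⁷) N

v×B = (-284, 369, 0) N/C.
E + v×B = (-284, 369, -41.0) N/C.
F = q(E + v×B) = (3.204×10⁻¹⁹ C)·(-284, 369, -41.0) = (-9.08×10⁻¹⁷, 1.18×10⁻¹⁶, -1.31×10⁻¹⁷) N.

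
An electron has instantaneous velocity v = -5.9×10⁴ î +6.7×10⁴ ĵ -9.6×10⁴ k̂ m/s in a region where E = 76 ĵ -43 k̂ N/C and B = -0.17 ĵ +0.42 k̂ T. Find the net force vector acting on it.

v×B = (1.18×10⁴, 2.48×10⁴, 1.00×10⁴) N/C.
E + v×B = (1.18×10⁴, 2.49×10⁴, 9990) N/C.
F = q(E + v×B) = (−1.602×10⁻¹⁹ C)·(1.18×10⁴, 2.49×10⁴, 9990) = (-1.89×10⁻¹⁵, -3.98×10⁻¹⁵, -1.60×10⁻¹⁵) N.

F ≈ (-1.89×10⁻¹⁵, -3.98×10⁻¹⁵, -1.60×10⁻¹⁵) N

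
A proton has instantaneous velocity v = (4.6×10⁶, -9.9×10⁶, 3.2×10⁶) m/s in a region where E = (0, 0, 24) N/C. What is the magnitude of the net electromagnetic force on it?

|F| ≈ 3.84×10⁻¹⁸ N

Only an electric field acts, so F = qE = (1.602×10⁻¹⁹ C)·(0, 0, 24.0) = (0, 0, 3.84×10⁻¹⁸) N.
|F| = 3.84×10⁻¹⁸ N.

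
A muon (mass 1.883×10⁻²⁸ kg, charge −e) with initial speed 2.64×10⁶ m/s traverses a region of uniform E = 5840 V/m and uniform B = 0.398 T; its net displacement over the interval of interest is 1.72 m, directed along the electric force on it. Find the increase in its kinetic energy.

The magnetic force is always ⟂ v and does no work; only the electric force changes KE.
ΔKE = F_E · d = |q|E d = (1.602×10⁻¹⁹)(5840)(1.72) ≈ 1.61×10⁻¹⁵ J.

ΔKE ≈ 1.61×10⁻¹⁵ J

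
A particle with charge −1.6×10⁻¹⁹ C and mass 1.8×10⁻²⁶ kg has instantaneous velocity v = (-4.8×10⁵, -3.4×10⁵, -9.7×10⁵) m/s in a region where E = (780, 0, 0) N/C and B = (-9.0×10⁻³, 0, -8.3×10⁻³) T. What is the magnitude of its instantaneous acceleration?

v×B = (2820, 4750, -3060) N/C.
E + v×B = (3600, 4750, -3060) N/C.
F = q(E + v×B) = (−1.6×10⁻¹⁹ C)·(3600, 4750, -3060) = (-5.76×10⁻¹⁶, -7.59×10⁻¹⁶, 4.90×10⁻¹⁶) N.
|a| = |F|/m = 1.072×10⁻¹⁵/1.8×10⁻²⁶ ≈ 5.95×10¹⁰ m/s².

|a| ≈ 5.95×10¹⁰ m/s²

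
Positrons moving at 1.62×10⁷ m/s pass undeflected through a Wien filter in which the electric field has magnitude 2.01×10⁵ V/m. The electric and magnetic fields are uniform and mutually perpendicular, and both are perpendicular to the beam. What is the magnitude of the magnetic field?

Balance of forces in the selector: qE = qvB ⇒ B = E/v.
B = 2.01×10⁵/1.62×10⁷ = 0.0124 T.

B = 0.0124 T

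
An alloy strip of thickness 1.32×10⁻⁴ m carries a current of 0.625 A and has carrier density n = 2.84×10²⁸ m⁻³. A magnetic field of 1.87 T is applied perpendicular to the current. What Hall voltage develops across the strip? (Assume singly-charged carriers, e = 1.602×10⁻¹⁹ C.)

V_H ≈ 1.95×10⁻⁶ V

V_H = IB/(n e t).
V_H = (0.625)(1.87)/((2.84×10²⁸)(1.602×10⁻¹⁹)(1.32×10⁻⁴)) ≈ 1.95×10⁻⁶ V.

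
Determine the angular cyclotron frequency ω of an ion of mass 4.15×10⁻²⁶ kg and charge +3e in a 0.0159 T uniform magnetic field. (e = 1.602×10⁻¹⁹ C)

ω = |q|B/m.
ω = (4.806×10⁻¹⁹)(0.0159)/4.15×10⁻²⁶ ≈ 1.84×10⁵ rad/s.

ω ≈ 1.84×10⁵ rad/s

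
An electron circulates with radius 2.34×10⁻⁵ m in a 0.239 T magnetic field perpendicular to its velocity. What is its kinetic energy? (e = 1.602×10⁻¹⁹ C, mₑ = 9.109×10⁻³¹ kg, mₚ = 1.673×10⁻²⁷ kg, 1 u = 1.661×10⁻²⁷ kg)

KE ≈ 4.41×10⁻¹⁹ J

v = |q|Br/m, then KE = ½mv² = (qBr)²/(2m).
v = (1.602×10⁻¹⁹)(0.239)(2.34×10⁻⁵)/9.109×10⁻³¹ ≈ 9.836×10⁵ m/s.
KE = ½(9.109×10⁻³¹)(9.836×10⁵)² ≈ 4.41×10⁻¹⁹ J.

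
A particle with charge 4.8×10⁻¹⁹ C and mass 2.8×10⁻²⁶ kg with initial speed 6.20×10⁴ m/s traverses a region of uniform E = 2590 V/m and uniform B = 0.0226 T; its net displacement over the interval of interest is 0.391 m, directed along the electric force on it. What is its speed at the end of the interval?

B does no work; ΔKE = |q|E d.
½mv_f² = ½mv₀² + |q|Ed = ½(2.8×10⁻²⁶)(6.20×10⁴)² + (4.8×10⁻¹⁹)(2590)(0.391) ≈ 5.382×10⁻¹⁷ J + 4.861×10⁻¹⁶ J ≈ 5.399×10⁻¹⁶ J.
v_f = √(2·5.399×10⁻¹⁶/2.8×10⁻²⁶) ≈ 1.96×10⁵ m/s.

v_f ≈ 1.96×10⁵ m/s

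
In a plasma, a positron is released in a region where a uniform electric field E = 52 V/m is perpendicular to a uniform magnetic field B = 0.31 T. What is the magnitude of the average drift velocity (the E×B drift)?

v_d ≈ 170 m/s

In crossed fields the guiding centre drifts at v_d = |E×B|/B² = E/B, independent of charge and mass.
v_d = 52/0.31 = 170 m/s.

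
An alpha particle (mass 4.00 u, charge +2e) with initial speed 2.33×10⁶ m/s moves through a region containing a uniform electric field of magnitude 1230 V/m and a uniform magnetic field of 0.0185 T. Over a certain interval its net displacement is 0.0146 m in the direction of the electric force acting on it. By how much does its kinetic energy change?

ΔKE ≈ 5.75×10⁻¹⁸ J

The magnetic force is always ⟂ v and does no work; only the electric force changes KE.
ΔKE = F_E · d = |q|E d = (3.204×10⁻¹⁹)(1230)(0.0146) ≈ 5.75×10⁻¹⁸ J.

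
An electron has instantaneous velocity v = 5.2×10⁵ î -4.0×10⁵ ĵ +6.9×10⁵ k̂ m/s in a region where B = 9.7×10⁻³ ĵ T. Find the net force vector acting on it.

F ≈ (1.07×10⁻¹⁵, 0, -8.08×10⁻¹⁶) N

v×B = (-6690, 0, 5040) N/C.
F = q v×B = (−1.602×10⁻¹⁹ C)·(-6690, 0, 5040) = (1.07×10⁻¹⁵, 0, -8.08×10⁻¹⁶) N.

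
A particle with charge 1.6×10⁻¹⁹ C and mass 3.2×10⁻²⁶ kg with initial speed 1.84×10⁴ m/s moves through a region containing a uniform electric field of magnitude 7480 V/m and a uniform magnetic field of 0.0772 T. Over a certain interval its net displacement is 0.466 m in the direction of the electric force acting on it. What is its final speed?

v_f ≈ 1.88×10⁵ m/s

B does no work; ΔKE = |q|E d.
½mv_f² = ½mv₀² + |q|Ed = ½(3.2×10⁻²⁶)(1.84×10⁴)² + (1.6×10⁻¹⁹)(7480)(0.466) ≈ 5.417×10⁻¹⁸ J + 5.577×10⁻¹⁶ J ≈ 5.631×10⁻¹⁶ J.
v_f = √(2·5.631×10⁻¹⁶/3.2×10⁻²⁶) ≈ 1.88×10⁵ m/s.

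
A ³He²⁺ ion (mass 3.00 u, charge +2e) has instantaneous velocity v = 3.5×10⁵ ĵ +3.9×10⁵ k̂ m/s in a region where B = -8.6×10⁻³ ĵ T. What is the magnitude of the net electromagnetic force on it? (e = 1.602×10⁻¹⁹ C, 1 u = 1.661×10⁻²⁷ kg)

v×B = (3350, 0, 0) N/C.
F = q v×B = (3.204×10⁻¹⁹ C)·(3350, 0, 0) = (1.07×10⁻¹⁵, 0, 0) N.
|F| = 1.07×10⁻¹⁵ N.

|F| ≈ 1.07×10⁻¹⁵ N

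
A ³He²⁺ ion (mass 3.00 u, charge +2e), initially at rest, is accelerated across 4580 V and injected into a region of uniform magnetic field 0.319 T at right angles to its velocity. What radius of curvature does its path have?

r ≈ 0.0374 m

Acceleration: |q|V = ½mv² ⇒ v = √(2|q|V/m) = √(2·3.204×10⁻¹⁹·4580/4.983×10⁻²⁷) ≈ 7.674×10⁵ m/s.
In the field: r = mv/(|q|B) = (4.983×10⁻²⁷)(7.674×10⁵)/((3.204×10⁻¹⁹)(0.319)) ≈ 0.0374 m.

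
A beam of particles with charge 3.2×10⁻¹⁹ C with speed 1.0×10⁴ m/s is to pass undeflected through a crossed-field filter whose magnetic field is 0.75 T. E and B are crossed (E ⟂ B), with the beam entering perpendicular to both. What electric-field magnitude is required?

For straight-line motion qE = qvB, so E = vB.
E = 1.0×10⁴ × 0.75 = 7500 V/m.

E = 7500 V/m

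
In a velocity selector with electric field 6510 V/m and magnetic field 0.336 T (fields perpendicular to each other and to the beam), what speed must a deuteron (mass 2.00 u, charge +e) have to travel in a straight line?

v = 1.94×10⁴ m/s

For undeflected motion the electric and magnetic forces balance: qE = qvB.
v = E/B = 6510/0.336 = 1.94×10⁴ m/s.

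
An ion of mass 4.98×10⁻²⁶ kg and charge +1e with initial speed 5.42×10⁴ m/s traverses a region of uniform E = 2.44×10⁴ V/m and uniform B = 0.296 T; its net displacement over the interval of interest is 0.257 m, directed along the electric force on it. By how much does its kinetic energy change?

The magnetic force is always ⟂ v and does no work; only the electric force changes KE.
ΔKE = F_E · d = |q|E d = (1.602×10⁻¹⁹)(2.44×10⁴)(0.257) ≈ 1.00×10⁻¹⁵ J.

ΔKE ≈ 1.00×10⁻¹⁵ J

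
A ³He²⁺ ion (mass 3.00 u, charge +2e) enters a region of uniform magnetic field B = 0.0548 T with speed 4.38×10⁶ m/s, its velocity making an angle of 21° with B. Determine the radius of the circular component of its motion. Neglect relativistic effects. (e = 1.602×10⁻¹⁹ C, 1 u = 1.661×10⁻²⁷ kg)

v⊥ = v sinθ = 4.38×10⁶·sin21° ≈ 1.570×10⁶ m/s.
r = m v⊥/(|q|B) = (4.983×10⁻²⁷)(1.570×10⁶)/((3.204×10⁻¹⁹)(0.0548)) ≈ 0.445 m.

r ≈ 0.445 m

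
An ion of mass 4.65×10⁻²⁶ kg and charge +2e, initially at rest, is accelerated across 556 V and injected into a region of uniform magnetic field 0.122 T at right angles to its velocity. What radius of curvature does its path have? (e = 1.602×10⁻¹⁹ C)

Acceleration: |q|V = ½mv² ⇒ v = √(2|q|V/m) = √(2·3.204×10⁻¹⁹·556/4.65×10⁻²⁶) ≈ 8.753×10⁴ m/s.
In the field: r = mv/(|q|B) = (4.65×10⁻²⁶)(8.753×10⁴)/((3.204×10⁻¹⁹)(0.122)) ≈ 0.104 m.

r ≈ 0.104 m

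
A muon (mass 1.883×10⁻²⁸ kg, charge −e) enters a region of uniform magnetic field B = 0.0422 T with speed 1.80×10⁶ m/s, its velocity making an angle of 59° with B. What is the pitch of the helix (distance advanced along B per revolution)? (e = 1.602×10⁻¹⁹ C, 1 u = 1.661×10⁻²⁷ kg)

v∥ = v cosθ = 1.80×10⁶·cos59° ≈ 9.271×10⁵ m/s.
T = 2πm/(|q|B) = 2π(1.883×10⁻²⁸)/((1.602×10⁻¹⁹)(0.0422)) ≈ 1.750×10⁻⁷ s.
pitch = v∥ T = (9.271×10⁵)(1.750×10⁻⁷) ≈ 0.162 m.

p ≈ 0.162 m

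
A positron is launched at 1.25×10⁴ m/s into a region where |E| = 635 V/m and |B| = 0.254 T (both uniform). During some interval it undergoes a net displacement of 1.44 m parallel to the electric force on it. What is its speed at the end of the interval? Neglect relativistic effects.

v_f ≈ 1.79×10⁷ m/s

B does no work; ΔKE = |q|E d.
½mv_f² = ½mv₀² + |q|Ed = ½(9.109×10⁻³¹)(1.25×10⁴)² + (1.602×10⁻¹⁹)(635)(1.44) ≈ 7.116×10⁻²³ J + 1.465×10⁻¹⁶ J ≈ 1.465×10⁻¹⁶ J.
v_f = √(2·1.465×10⁻¹⁶/9.109×10⁻³¹) ≈ 1.79×10⁷ m/s.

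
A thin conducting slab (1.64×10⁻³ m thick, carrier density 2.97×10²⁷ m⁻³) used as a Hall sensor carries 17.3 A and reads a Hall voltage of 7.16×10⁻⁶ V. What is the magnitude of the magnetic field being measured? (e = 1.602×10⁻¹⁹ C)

B ≈ 0.323 T

From V_H = IB/(n e t), B = V_H n e t / I.
B = (7.16×10⁻⁶)(2.97×10²⁷)(1.602×10⁻¹⁹)(1.64×10⁻³)/17.3 ≈ 0.323 T.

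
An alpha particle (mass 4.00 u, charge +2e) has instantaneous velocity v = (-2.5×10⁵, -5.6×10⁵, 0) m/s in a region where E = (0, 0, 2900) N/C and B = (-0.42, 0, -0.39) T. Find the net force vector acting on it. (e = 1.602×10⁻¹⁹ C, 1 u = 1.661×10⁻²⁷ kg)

F ≈ (7.00×10⁻¹⁴, -3.12×10⁻¹⁴, -7.44×10⁻¹⁴) N

v×B = (2.18×10⁵, -9.75×10⁴, -2.35×10⁵) N/C.
E + v×B = (2.18×10⁵, -9.75×10⁴, -2.32×10⁵) N/C.
F = q(E + v×B) = (3.204×10⁻¹⁹ C)·(2.18×10⁵, -9.75×10⁴, -2.32×10⁵) = (7.00×10⁻¹⁴, -3.12×10⁻¹⁴, -7.44×10⁻¹⁴) N.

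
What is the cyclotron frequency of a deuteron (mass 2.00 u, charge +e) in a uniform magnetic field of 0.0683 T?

f = |q|B/(2πm).
f = (1.602×10⁻¹⁹)(0.0683)/(2π·3.322×10⁻²⁷) ≈ 5.24×10⁵ Hz.

f ≈ 5.24×10⁵ Hz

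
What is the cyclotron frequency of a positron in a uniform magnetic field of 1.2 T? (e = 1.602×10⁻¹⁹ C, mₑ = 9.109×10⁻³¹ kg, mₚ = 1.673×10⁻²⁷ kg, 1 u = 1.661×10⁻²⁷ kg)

f = |q|B/(2πm).
f = (1.602×10⁻¹⁹)(1.2)/(2π·9.109×10⁻³¹) ≈ 3.4×10¹⁰ Hz.

f ≈ 3.4×10¹⁰ Hz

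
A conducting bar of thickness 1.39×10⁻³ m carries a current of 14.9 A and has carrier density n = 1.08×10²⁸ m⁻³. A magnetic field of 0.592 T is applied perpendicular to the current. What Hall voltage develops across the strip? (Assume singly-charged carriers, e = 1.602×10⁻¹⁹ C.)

V_H = IB/(n e t).
V_H = (14.9)(0.592)/((1.08×10²⁸)(1.602×10⁻¹⁹)(1.39×10⁻³)) ≈ 3.67×10⁻⁶ V.

V_H ≈ 3.67×10⁻⁶ V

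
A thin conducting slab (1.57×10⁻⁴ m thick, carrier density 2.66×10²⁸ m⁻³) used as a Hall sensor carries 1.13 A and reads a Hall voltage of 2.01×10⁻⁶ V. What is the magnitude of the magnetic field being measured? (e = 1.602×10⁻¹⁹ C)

B ≈ 1.19 T

From V_H = IB/(n e t), B = V_H n e t / I.
B = (2.01×10⁻⁶)(2.66×10²⁸)(1.602×10⁻¹⁹)(1.57×10⁻⁴)/1.13 ≈ 1.19 T.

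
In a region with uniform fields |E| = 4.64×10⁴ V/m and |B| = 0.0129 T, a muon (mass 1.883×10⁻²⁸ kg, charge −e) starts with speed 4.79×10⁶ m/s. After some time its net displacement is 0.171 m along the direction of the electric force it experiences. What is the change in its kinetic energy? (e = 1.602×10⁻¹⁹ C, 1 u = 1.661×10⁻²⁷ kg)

The magnetic force is always ⟂ v and does no work; only the electric force changes KE.
ΔKE = F_E · d = |q|E d = (1.602×10⁻¹⁹)(4.64×10⁴)(0.171) ≈ 1.27×10⁻¹⁵ J.

ΔKE ≈ 1.27×10⁻¹⁵ J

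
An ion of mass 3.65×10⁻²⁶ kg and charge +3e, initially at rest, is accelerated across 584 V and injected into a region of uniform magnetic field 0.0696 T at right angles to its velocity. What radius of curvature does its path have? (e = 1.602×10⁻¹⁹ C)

r ≈ 0.135 m

Acceleration: |q|V = ½mv² ⇒ v = √(2|q|V/m) = √(2·4.806×10⁻¹⁹·584/3.65×10⁻²⁶) ≈ 1.240×10⁵ m/s.
In the field: r = mv/(|q|B) = (3.65×10⁻²⁶)(1.240×10⁵)/((4.806×10⁻¹⁹)(0.0696)) ≈ 0.135 m.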